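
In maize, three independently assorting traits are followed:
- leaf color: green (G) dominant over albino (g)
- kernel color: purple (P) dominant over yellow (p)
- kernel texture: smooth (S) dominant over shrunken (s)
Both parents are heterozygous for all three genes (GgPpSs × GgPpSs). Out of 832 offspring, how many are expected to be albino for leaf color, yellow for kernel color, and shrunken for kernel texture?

Trihybrid cross: GgPpSs × GgPpSs
Each trait segregates independently with a 3:1 phenotypic ratio, so each gene contributes 3/4 (dominant) or 1/4 (recessive).
Target: albino (leaf color), yellow (kernel color), shrunken (kernel texture)
Probability = product of independent per-trait probabilities
= 1/4 × 1/4 × 1/4 = 1/64
Expected count = 1/64 × 832 = 13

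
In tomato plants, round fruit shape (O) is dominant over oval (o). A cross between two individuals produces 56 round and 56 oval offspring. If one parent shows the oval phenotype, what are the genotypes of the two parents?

Observed offspring: 56 round, 56 oval
The observed ratio simplifies to 1:1. One parent shows oval, so its genotype must be oo. A 1:1 offspring split requires the other parent to be heterozygous (Oo).
Parent genotypes: oo × Oo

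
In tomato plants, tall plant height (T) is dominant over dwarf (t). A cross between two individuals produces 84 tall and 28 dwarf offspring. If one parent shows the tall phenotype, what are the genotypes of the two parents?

Observed offspring: 84 tall, 28 dwarf
The observed ratio simplifies to 3:1. Dwarf (tt) offspring appear, so each parent must contribute one t allele. The parent stated to show tall carries T, so it is Tt. The other parent is then either Tt or tt: Tt × tt would give a 1:1 split, whereas Tt × Tt gives 3:1 — matching the data. So both parents are heterozygous (Tt × Tt).
Parent genotypes: Tt × Tt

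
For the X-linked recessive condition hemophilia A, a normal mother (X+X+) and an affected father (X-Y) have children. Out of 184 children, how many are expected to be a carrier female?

Cross: X+X+ × X-Y
Offspring: 2 X+X-, 2 X+Y
Probability of a carrier female: 2/4 = 1/2
Expected count = 1/2 × 184 = 92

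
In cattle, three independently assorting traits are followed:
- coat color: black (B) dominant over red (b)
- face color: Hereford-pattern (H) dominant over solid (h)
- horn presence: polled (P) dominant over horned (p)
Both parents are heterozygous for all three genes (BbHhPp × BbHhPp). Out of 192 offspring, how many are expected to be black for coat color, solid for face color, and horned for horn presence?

Trihybrid cross: BbHhPp × BbHhPp
Each trait segregates independently with a 3:1 phenotypic ratio, so each gene contributes 3/4 (dominant) or 1/4 (recessive).
Target: black (coat color), solid (face color), horned (horn presence)
Probability = product of independent per-trait probabilities
= 3/4 × 1/4 × 1/4 = 3/64
Expected count = 3/64 × 192 = 9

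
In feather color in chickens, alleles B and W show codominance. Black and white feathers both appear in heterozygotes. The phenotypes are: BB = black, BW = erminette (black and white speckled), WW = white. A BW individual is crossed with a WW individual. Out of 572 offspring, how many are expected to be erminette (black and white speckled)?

Punnett square for BW × WW:
Offspring genotypes: 2 BW, 2 WW
Phenotype counts: 2 erminette (black and white speckled), 2 white
erminette (black and white speckled): 2 out of 4 → fraction 1/2
Expected count = 1/2 × 572 = 286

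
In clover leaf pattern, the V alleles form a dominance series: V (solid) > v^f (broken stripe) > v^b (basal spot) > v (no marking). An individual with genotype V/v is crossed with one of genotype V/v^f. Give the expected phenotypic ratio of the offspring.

Cross: V/v × V/v^f
Allele dominance: V > v^f > v^b > v
Offspring genotypes: 1 V/V, 1 V/v^f, 1 V/v, 1 v^f/v
Phenotype counts: 3 solid, 1 broken stripe
Ratio: 3 solid : 1 broken stripe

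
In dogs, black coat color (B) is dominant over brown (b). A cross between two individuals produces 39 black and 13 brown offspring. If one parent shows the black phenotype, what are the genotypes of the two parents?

Observed offspring: 39 black, 13 brown
The observed ratio simplifies to 3:1. Brown (bb) offspring appear, so each parent must contribute one b allele. The parent stated to show black carries B, so it is Bb. The other parent is then either Bb or bb: Bb × bb would give a 1:1 split, whereas Bb × Bb gives 3:1 — matching the data. So both parents are heterozygous (Bb × Bb).
Parent genotypes: Bb × Bb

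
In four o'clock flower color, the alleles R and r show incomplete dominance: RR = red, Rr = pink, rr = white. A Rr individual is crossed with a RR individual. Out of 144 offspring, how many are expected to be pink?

Punnett square for Rr × RR:
Offspring genotypes: 2 RR, 2 Rr
Phenotype counts: 2 red, 2 pink
pink: 2 out of 4 → fraction 1/2
Expected count = 1/2 × 144 = 72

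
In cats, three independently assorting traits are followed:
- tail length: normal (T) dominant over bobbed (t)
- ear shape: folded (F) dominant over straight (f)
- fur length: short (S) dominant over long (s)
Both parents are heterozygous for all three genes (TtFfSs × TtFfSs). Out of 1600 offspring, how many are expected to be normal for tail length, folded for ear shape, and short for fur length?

Trihybrid cross: TtFfSs × TtFfSs
Each trait segregates independently with a 3:1 phenotypic ratio, so each gene contributes 3/4 (dominant) or 1/4 (recessive).
Target: normal (tail length), folded (ear shape), short (fur length)
Probability = product of independent per-trait probabilities
= 3/4 × 3/4 × 3/4 = 27/64
Expected count = 27/64 × 1600 = 675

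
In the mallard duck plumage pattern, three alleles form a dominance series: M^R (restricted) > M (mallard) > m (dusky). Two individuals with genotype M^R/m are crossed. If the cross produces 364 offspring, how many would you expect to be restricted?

Cross: M^R/m × M^R/m
Allele dominance: M^R > M > m
Offspring genotypes: 1 M^R/M^R, 2 M^R/m, 1 m/m
Phenotype counts: 3 restricted, 1 dusky
restricted: 3 out of 4 → fraction 3/4
Expected count = 3/4 × 364 = 273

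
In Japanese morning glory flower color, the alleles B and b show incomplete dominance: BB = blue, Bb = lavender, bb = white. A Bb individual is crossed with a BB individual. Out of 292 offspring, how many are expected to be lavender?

Punnett square for Bb × BB:
Offspring genotypes: 2 BB, 2 Bb
Phenotype counts: 2 blue, 2 lavender
lavender: 2 out of 4 → fraction 1/2
Expected count = 1/2 × 292 = 146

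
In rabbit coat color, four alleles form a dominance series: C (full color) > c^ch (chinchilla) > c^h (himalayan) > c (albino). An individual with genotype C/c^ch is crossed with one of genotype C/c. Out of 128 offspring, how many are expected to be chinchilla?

Cross: C/c^ch × C/c
Allele dominance: C > c^ch > c^h > c
Offspring genotypes: 1 C/C, 1 C/c, 1 C/c^ch, 1 c^ch/c
Phenotype counts: 3 full color, 1 chinchilla
chinchilla: 1 out of 4 → fraction 1/4
Expected count = 1/4 × 128 = 32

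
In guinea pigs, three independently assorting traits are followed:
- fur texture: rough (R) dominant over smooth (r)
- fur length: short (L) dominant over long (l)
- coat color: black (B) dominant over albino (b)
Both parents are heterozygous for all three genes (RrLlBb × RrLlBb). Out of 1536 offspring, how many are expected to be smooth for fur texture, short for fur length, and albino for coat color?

Trihybrid cross: RrLlBb × RrLlBb
Each trait segregates independently with a 3:1 phenotypic ratio, so each gene contributes 3/4 (dominant) or 1/4 (recessive).
Target: smooth (fur texture), short (fur length), albino (coat color)
Probability = product of independent per-trait probabilities
= 1/4 × 3/4 × 1/4 = 3/64
Expected count = 3/64 × 1536 = 72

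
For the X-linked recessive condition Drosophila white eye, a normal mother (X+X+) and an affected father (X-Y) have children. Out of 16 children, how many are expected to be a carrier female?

Cross: X+X+ × X-Y
Offspring: 2 X+X-, 2 X+Y
Probability of a carrier female: 2/4 = 1/2
Expected count = 1/2 × 16 = 8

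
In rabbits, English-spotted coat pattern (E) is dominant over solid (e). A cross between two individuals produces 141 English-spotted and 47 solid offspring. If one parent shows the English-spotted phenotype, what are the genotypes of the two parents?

Observed offspring: 141 English-spotted, 47 solid
The observed ratio simplifies to 3:1. Solid (ee) offspring appear, so each parent must contribute one e allele. The parent stated to show English-spotted carries E, so it is Ee. The other parent is then either Ee or ee: Ee × ee would give a 1:1 split, whereas Ee × Ee gives 3:1 — matching the data. So both parents are heterozygous (Ee × Ee).
Parent genotypes: Ee × Ee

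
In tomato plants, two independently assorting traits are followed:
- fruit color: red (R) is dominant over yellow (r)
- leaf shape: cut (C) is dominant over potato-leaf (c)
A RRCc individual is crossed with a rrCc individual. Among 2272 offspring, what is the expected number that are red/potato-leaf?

Dihybrid cross RRCc × rrCc — consider each gene separately:
fruit color: RR × rr → 4 Rr → 4 R_ (out of 4)
leaf shape: Cc × Cc → 1 CC, 2 Cc, 1 cc → 3 C_ : 1 cc (out of 4)
Combine (counts out of 4 × 4 = 16): red/cut (R_C_) = 4×3 = 12; red/potato-leaf (R_cc) = 4×1 = 4
Phenotype counts (out of 16): 12 red/cut, 4 red/potato-leaf
red/potato-leaf: 4 out of 16 → fraction 1/4
Expected count = 1/4 × 2272 = 568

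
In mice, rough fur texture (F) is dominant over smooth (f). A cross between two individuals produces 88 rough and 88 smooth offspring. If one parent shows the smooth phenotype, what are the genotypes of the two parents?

Observed offspring: 88 rough, 88 smooth
The observed ratio simplifies to 1:1. One parent shows smooth, so its genotype must be ff. A 1:1 offspring split requires the other parent to be heterozygous (Ff).
Parent genotypes: ff × Ff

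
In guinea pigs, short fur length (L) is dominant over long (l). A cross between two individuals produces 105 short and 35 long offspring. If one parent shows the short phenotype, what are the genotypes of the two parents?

Observed offspring: 105 short, 35 long
The observed ratio simplifies to 3:1. Long (ll) offspring appear, so each parent must contribute one l allele. The parent stated to show short carries L, so it is Ll. The other parent is then either Ll or ll: Ll × ll would give a 1:1 split, whereas Ll × Ll gives 3:1 — matching the data. So both parents are heterozygous (Ll × Ll).
Parent genotypes: Ll × Ll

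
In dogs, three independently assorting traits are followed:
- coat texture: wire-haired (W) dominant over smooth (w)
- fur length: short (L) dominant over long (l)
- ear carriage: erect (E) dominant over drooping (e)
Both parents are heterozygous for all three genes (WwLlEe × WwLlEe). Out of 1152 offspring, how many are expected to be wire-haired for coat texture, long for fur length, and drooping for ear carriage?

Trihybrid cross: WwLlEe × WwLlEe
Each trait segregates independently with a 3:1 phenotypic ratio, so each gene contributes 3/4 (dominant) or 1/4 (recessive).
Target: wire-haired (coat texture), long (fur length), drooping (ear carriage)
Probability = product of independent per-trait probabilities
= 3/4 × 1/4 × 1/4 = 3/64
Expected count = 3/64 × 1152 = 54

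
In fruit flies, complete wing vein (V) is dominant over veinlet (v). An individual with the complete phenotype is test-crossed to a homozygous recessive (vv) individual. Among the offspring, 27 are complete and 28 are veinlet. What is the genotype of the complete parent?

Test cross: ? × vv
Offspring: 27 complete, 28 veinlet — approximately 1:1.
A 1:1 ratio in a test cross indicates the unknown parent is heterozygous (Vv).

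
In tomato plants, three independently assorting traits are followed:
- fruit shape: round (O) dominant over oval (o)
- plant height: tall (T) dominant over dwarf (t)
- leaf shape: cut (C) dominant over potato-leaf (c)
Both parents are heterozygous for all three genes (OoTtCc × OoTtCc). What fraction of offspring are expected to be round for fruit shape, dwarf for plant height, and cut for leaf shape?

Trihybrid cross: OoTtCc × OoTtCc
Each trait segregates independently with a 3:1 phenotypic ratio, so each gene contributes 3/4 (dominant) or 1/4 (recessive).
Target: round (fruit shape), dwarf (plant height), cut (leaf shape)
Probability = product of independent per-trait probabilities
= 3/4 × 1/4 × 3/4 = 9/64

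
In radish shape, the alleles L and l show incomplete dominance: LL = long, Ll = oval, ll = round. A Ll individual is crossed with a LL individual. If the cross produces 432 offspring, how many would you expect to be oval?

Punnett square for Ll × LL:
Offspring genotypes: 2 LL, 2 Ll
Phenotype counts: 2 long, 2 oval
oval: 2 out of 4 → fraction 1/2
Expected count = 1/2 × 432 = 216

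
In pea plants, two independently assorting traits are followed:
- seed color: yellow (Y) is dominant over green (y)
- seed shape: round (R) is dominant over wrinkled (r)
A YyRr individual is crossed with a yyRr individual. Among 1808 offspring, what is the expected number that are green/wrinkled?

Dihybrid cross YyRr × yyRr — consider each gene separately:
seed color: Yy × yy → 2 Yy, 2 yy → 2 Y_ : 2 yy (out of 4)
seed shape: Rr × Rr → 1 RR, 2 Rr, 1 rr → 3 R_ : 1 rr (out of 4)
Combine (counts out of 4 × 4 = 16): yellow/round (Y_R_) = 2×3 = 6; yellow/wrinkled (Y_rr) = 2×1 = 2; green/round (yyR_) = 2×3 = 6; green/wrinkled (yyrr) = 2×1 = 2
Phenotype counts (out of 16): 6 yellow/round, 2 yellow/wrinkled, 6 green/round, 2 green/wrinkled
green/wrinkled: 2 out of 16 → fraction 1/8
Expected count = 1/8 × 1808 = 226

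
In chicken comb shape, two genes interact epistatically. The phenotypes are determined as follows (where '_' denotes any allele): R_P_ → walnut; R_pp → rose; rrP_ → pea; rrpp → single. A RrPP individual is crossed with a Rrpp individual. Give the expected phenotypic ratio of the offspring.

Cross: RrPP × Rrpp — consider each gene separately:
R gene: Rr × Rr → 1 RR, 2 Rr, 1 rr → 3 R_ : 1 rr (out of 4)
P gene: PP × pp → 4 Pp → 4 P_ (out of 4)
Genotype classes (out of 4 × 4 = 16): R_P_ = 3×4 = 12; rrP_ = 1×4 = 4
Apply the phenotype rules: R_P_ (12) → walnut; rrP_ (4) → pea
Phenotype counts (out of 16): 12 walnut, 4 pea
Ratio: 3 walnut : 1 pea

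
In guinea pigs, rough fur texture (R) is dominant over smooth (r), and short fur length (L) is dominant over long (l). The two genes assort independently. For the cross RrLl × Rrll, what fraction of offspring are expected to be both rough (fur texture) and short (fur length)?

Dihybrid cross RrLl × Rrll — consider each gene separately:
fur texture: Rr × Rr → 1 RR, 2 Rr, 1 rr → 3 R_ : 1 rr (out of 4)
fur length: Ll × ll → 2 Ll, 2 ll → 2 L_ : 2 ll (out of 4)
Looking for: rough (R_) and short (L_)
P(rough) = 3/4, P(short) = 2/4
P(both) = 3/4 × 2/4 = 6/16 = 3/8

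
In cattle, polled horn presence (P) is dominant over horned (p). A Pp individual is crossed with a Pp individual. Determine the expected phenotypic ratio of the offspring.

Punnett square for Pp × Pp:
Offspring genotypes: 1 PP, 2 Pp, 1 pp
polled: 3, horned: 1
Ratio: 3:1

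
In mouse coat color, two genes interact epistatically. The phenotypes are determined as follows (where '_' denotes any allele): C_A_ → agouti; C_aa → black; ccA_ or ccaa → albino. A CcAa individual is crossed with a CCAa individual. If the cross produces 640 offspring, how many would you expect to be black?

Cross: CcAa × CCAa — consider each gene separately:
C gene: Cc × CC → 2 CC, 2 Cc → 4 C_ (out of 4)
A gene: Aa × Aa → 1 AA, 2 Aa, 1 aa → 3 A_ : 1 aa (out of 4)
Genotype classes (out of 4 × 4 = 16): C_A_ = 4×3 = 12; C_aa = 4×1 = 4
Apply the phenotype rules: C_A_ (12) → agouti; C_aa (4) → black
Phenotype counts (out of 16): 12 agouti, 4 black
black: 4 out of 16 → fraction 1/4
Expected count = 1/4 × 640 = 160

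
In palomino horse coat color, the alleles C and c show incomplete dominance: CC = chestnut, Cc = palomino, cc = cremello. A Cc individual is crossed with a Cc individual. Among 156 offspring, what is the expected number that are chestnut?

Punnett square for Cc × Cc:
Offspring genotypes: 1 CC, 2 Cc, 1 cc
Phenotype counts: 1 chestnut, 2 palomino, 1 cremello
chestnut: 1 out of 4 → fraction 1/4
Expected count = 1/4 × 156 = 39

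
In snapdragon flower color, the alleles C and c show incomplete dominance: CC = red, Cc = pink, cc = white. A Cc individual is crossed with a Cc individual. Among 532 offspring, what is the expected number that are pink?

Punnett square for Cc × Cc:
Offspring genotypes: 1 CC, 2 Cc, 1 cc
Phenotype counts: 1 red, 2 pink, 1 white
pink: 2 out of 4 → fraction 1/2
Expected count = 1/2 × 532 = 266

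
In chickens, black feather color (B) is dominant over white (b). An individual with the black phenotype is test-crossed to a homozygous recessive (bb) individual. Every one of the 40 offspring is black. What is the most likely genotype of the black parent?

Test cross: ? × bb
All offspring are black.
If the unknown parent were heterozygous (Bb), about half of 40 offspring would be white; none are. The unknown parent is most likely homozygous dominant (BB).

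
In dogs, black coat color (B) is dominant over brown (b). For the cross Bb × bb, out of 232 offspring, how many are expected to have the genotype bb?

Punnett square for Bb × bb:
Offspring genotypes: 2 Bb, 2 bb
Total offspring: 4
Count with target: 2
Probability: 2/4 = 1/2
Expected count = 1/2 × 232 = 116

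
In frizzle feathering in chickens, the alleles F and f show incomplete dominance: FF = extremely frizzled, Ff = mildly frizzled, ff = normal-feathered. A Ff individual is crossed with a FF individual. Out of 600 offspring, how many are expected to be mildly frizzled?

Punnett square for Ff × FF:
Offspring genotypes: 2 FF, 2 Ff
Phenotype counts: 2 extremely frizzled, 2 mildly frizzled
mildly frizzled: 2 out of 4 → fraction 1/2
Expected count = 1/2 × 600 = 300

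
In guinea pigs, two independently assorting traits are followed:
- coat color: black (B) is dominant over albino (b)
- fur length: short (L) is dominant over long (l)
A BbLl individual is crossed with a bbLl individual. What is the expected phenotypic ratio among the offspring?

Dihybrid cross BbLl × bbLl — consider each gene separately:
coat color: Bb × bb → 2 Bb, 2 bb → 2 B_ : 2 bb (out of 4)
fur length: Ll × Ll → 1 LL, 2 Ll, 1 ll → 3 L_ : 1 ll (out of 4)
Combine (counts out of 4 × 4 = 16): black/short (B_L_) = 2×3 = 6; black/long (B_ll) = 2×1 = 2; albino/short (bbL_) = 2×3 = 6; albino/long (bbll) = 2×1 = 2
Phenotype counts (out of 16): 6 black/short, 2 black/long, 6 albino/short, 2 albino/long
Ratio: 3 black/short : 1 black/long : 3 albino/short : 1 albino/long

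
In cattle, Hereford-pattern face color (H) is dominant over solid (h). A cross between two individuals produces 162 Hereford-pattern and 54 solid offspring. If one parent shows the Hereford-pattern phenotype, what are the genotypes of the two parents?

Observed offspring: 162 Hereford-pattern, 54 solid
The observed ratio simplifies to 3:1. Solid (hh) offspring appear, so each parent must contribute one h allele. The parent stated to show Hereford-pattern carries H, so it is Hh. The other parent is then either Hh or hh: Hh × hh would give a 1:1 split, whereas Hh × Hh gives 3:1 — matching the data. So both parents are heterozygous (Hh × Hh).
Parent genotypes: Hh × Hh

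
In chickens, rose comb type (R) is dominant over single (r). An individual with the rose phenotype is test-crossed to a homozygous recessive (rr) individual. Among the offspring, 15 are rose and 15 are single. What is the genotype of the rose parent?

Test cross: ? × rr
Offspring: 15 rose, 15 single — approximately 1:1.
A 1:1 ratio in a test cross indicates the unknown parent is heterozygous (Rr).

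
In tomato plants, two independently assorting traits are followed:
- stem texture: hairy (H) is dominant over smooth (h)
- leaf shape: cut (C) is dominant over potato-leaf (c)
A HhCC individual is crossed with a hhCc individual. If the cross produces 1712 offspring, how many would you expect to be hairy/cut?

Dihybrid cross HhCC × hhCc — consider each gene separately:
stem texture: Hh × hh → 2 Hh, 2 hh → 2 H_ : 2 hh (out of 4)
leaf shape: CC × Cc → 2 CC, 2 Cc → 4 C_ (out of 4)
Combine (counts out of 4 × 4 = 16): hairy/cut (H_C_) = 2×4 = 8; smooth/cut (hhC_) = 2×4 = 8
Phenotype counts (out of 16): 8 hairy/cut, 8 smooth/cut
hairy/cut: 8 out of 16 → fraction 1/2
Expected count = 1/2 × 1712 = 856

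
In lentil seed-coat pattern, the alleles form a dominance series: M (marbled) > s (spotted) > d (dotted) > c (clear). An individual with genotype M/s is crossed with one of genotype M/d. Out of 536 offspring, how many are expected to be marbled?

Cross: M/s × M/d
Allele dominance: M > s > d > c
Offspring genotypes: 1 M/M, 1 M/d, 1 M/s, 1 s/d
Phenotype counts: 3 marbled, 1 spotted
marbled: 3 out of 4 → fraction 3/4
Expected count = 3/4 × 536 = 402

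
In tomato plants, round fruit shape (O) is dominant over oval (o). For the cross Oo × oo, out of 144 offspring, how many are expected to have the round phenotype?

Punnett square for Oo × oo:
Offspring genotypes: 2 Oo, 2 oo
Total offspring: 4
Count with target: 2
Probability: 2/4 = 1/2
Expected count = 1/2 × 144 = 72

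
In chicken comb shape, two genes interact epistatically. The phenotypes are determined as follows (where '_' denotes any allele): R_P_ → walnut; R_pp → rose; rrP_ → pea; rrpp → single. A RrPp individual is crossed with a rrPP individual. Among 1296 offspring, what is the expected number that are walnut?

Cross: RrPp × rrPP — consider each gene separately:
R gene: Rr × rr → 2 Rr, 2 rr → 2 R_ : 2 rr (out of 4)
P gene: Pp × PP → 2 PP, 2 Pp → 4 P_ (out of 4)
Genotype classes (out of 4 × 4 = 16): R_P_ = 2×4 = 8; rrP_ = 2×4 = 8
Apply the phenotype rules: R_P_ (8) → walnut; rrP_ (8) → pea
Phenotype counts (out of 16): 8 walnut, 8 pea
walnut: 8 out of 16 → fraction 1/2
Expected count = 1/2 × 1296 = 648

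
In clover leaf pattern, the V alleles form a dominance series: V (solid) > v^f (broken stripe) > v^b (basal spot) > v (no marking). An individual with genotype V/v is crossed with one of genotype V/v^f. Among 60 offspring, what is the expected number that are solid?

Cross: V/v × V/v^f
Allele dominance: V > v^f > v^b > v
Offspring genotypes: 1 V/V, 1 V/v^f, 1 V/v, 1 v^f/v
Phenotype counts: 3 solid, 1 broken stripe
solid: 3 out of 4 → fraction 3/4
Expected count = 3/4 × 60 = 45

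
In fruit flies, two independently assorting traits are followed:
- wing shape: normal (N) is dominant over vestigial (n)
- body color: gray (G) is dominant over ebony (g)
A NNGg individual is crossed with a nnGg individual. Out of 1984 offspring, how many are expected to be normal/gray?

Dihybrid cross NNGg × nnGg — consider each gene separately:
wing shape: NN × nn → 4 Nn → 4 N_ (out of 4)
body color: Gg × Gg → 1 GG, 2 Gg, 1 gg → 3 G_ : 1 gg (out of 4)
Combine (counts out of 4 × 4 = 16): normal/gray (N_G_) = 4×3 = 12; normal/ebony (N_gg) = 4×1 = 4
Phenotype counts (out of 16): 12 normal/gray, 4 normal/ebony
normal/gray: 12 out of 16 → fraction 3/4
Expected count = 3/4 × 1984 = 1488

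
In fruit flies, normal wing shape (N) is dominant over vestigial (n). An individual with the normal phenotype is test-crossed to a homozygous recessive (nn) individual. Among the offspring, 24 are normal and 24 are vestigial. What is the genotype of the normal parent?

Test cross: ? × nn
Offspring: 24 normal, 24 vestigial — approximately 1:1.
A 1:1 ratio in a test cross indicates the unknown parent is heterozygous (Nn).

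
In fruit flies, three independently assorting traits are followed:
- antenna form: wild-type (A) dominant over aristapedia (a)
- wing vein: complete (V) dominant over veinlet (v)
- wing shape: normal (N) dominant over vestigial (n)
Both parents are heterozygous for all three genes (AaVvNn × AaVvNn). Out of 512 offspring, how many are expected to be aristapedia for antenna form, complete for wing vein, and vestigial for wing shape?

Trihybrid cross: AaVvNn × AaVvNn
Each trait segregates independently with a 3:1 phenotypic ratio, so each gene contributes 3/4 (dominant) or 1/4 (recessive).
Target: aristapedia (antenna form), complete (wing vein), vestigial (wing shape)
Probability = product of independent per-trait probabilities
= 1/4 × 3/4 × 1/4 = 3/64
Expected count = 3/64 × 512 = 24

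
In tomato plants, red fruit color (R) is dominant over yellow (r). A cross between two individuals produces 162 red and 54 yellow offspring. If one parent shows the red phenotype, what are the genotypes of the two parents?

Observed offspring: 162 red, 54 yellow
The observed ratio simplifies to 3:1. Yellow (rr) offspring appear, so each parent must contribute one r allele. The parent stated to show red carries R, so it is Rr. The other parent is then either Rr or rr: Rr × rr would give a 1:1 split, whereas Rr × Rr gives 3:1 — matching the data. So both parents are heterozygous (Rr × Rr).
Parent genotypes: Rr × Rr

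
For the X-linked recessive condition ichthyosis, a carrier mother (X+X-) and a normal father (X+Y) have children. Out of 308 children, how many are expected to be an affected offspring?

Cross: X+X- × X+Y
Offspring: 1 X+X+, 1 X+Y, 1 X+X-, 1 X-Y
Probability of an affected offspring: 1/4
Expected count = 1/4 × 308 = 77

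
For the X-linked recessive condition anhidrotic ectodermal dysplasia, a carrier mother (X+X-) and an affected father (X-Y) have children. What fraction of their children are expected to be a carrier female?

Cross: X+X- × X-Y
Offspring: 1 X+X-, 1 X+Y, 1 X-X-, 1 X-Y
Probability of a carrier female: 1/4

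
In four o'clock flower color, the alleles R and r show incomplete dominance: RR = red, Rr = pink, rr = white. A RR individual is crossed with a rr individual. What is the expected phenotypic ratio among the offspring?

Punnett square for RR × rr:
Offspring genotypes: 4 Rr
Phenotype counts: 4 pink
Ratio: all pink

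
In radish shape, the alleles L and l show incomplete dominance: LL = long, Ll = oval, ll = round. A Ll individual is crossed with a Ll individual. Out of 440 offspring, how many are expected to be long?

Punnett square for Ll × Ll:
Offspring genotypes: 1 LL, 2 Ll, 1 ll
Phenotype counts: 1 long, 2 oval, 1 round
long: 1 out of 4 → fraction 1/4
Expected count = 1/4 × 440 = 110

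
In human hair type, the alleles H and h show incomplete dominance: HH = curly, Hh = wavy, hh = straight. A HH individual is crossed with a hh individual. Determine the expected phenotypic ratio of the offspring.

Punnett square for HH × hh:
Offspring genotypes: 4 Hh
Phenotype counts: 4 wavy
Ratio: all wavy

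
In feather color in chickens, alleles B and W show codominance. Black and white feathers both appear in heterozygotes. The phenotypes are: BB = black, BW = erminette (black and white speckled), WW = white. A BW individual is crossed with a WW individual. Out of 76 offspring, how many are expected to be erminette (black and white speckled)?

Punnett square for BW × WW:
Offspring genotypes: 2 BW, 2 WW
Phenotype counts: 2 erminette (black and white speckled), 2 white
erminette (black and white speckled): 2 out of 4 → fraction 1/2
Expected count = 1/2 × 76 = 38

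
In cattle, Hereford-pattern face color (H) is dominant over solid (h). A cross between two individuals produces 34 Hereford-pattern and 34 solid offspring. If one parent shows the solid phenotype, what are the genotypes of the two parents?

Observed offspring: 34 Hereford-pattern, 34 solid
The observed ratio simplifies to 1:1. One parent shows solid, so its genotype must be hh. A 1:1 offspring split requires the other parent to be heterozygous (Hh).
Parent genotypes: hh × Hh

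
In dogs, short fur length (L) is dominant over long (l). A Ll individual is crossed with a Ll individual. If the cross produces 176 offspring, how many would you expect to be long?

Punnett square for Ll × Ll:
Offspring genotypes: 1 LL, 2 Ll, 1 ll
short: 3, long: 1
long: 1 out of 4 → fraction 1/4
Expected count = 1/4 × 176 = 44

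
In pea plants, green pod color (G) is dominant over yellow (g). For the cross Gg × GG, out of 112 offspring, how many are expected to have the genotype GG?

Punnett square for Gg × GG:
Offspring genotypes: 2 GG, 2 Gg
Total offspring: 4
Count with target: 2
Probability: 2/4 = 1/2
Expected count = 1/2 × 112 = 56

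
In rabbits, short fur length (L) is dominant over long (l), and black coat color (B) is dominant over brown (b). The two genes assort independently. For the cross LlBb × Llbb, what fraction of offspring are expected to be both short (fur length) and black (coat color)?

Dihybrid cross LlBb × Llbb — consider each gene separately:
fur length: Ll × Ll → 1 LL, 2 Ll, 1 ll → 3 L_ : 1 ll (out of 4)
coat color: Bb × bb → 2 Bb, 2 bb → 2 B_ : 2 bb (out of 4)
Looking for: short (L_) and black (B_)
P(short) = 3/4, P(black) = 2/4
P(both) = 3/4 × 2/4 = 6/16 = 3/8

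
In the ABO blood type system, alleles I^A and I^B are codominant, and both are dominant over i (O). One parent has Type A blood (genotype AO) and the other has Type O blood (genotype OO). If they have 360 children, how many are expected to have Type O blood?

Cross: AO × OO
Possible offspring genotypes: 2 AO, 2 OO
Blood type counts: 2 Type A, 2 Type O
Probability of Type O: 2/4 = 1/2
Expected count = 1/2 × 360 = 180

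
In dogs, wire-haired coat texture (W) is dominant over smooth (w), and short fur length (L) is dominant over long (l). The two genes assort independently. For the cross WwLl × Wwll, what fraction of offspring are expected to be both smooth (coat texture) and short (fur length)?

Dihybrid cross WwLl × Wwll — consider each gene separately:
coat texture: Ww × Ww → 1 WW, 2 Ww, 1 ww → 3 W_ : 1 ww (out of 4)
fur length: Ll × ll → 2 Ll, 2 ll → 2 L_ : 2 ll (out of 4)
Looking for: smooth (ww) and short (L_)
P(smooth) = 1/4, P(short) = 2/4
P(both) = 1/4 × 2/4 = 2/16 = 1/8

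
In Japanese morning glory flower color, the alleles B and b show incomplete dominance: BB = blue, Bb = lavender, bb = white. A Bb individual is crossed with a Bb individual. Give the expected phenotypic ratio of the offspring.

Punnett square for Bb × Bb:
Offspring genotypes: 1 BB, 2 Bb, 1 bb
Phenotype counts: 1 blue, 2 lavender, 1 white
Ratio: 1 blue : 2 lavender : 1 white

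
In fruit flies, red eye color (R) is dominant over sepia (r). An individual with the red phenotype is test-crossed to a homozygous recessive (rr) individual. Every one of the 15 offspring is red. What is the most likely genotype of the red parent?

Test cross: ? × rr
All offspring are red.
If the unknown parent were heterozygous (Rr), about half of 15 offspring would be sepia; none are. The unknown parent is most likely homozygous dominant (RR).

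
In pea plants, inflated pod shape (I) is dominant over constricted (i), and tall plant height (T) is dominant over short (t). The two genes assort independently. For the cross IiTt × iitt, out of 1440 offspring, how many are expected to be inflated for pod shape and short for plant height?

Dihybrid cross IiTt × iitt — consider each gene separately:
pod shape: Ii × ii → 2 Ii, 2 ii → 2 I_ : 2 ii (out of 4)
plant height: Tt × tt → 2 Tt, 2 tt → 2 T_ : 2 tt (out of 4)
Looking for: inflated (I_) and short (tt)
P(inflated) = 2/4, P(short) = 2/4
P(both) = 2/4 × 2/4 = 4/16 = 1/4
Expected count = 1/4 × 1440 = 360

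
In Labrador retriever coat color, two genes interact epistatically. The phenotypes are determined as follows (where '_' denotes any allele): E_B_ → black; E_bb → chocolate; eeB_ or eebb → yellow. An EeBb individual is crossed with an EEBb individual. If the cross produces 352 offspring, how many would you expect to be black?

Cross: EeBb × EEBb — consider each gene separately:
E gene: Ee × EE → 2 EE, 2 Ee → 4 E_ (out of 4)
B gene: Bb × Bb → 1 BB, 2 Bb, 1 bb → 3 B_ : 1 bb (out of 4)
Genotype classes (out of 4 × 4 = 16): E_B_ = 4×3 = 12; E_bb = 4×1 = 4
Apply the phenotype rules: E_B_ (12) → black; E_bb (4) → chocolate
Phenotype counts (out of 16): 12 black, 4 chocolate
black: 12 out of 16 → fraction 3/4
Expected count = 3/4 × 352 = 264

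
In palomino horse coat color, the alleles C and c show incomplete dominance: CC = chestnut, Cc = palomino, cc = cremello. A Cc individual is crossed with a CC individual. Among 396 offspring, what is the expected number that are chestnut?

Punnett square for Cc × CC:
Offspring genotypes: 2 CC, 2 Cc
Phenotype counts: 2 chestnut, 2 palomino
chestnut: 2 out of 4 → fraction 1/2
Expected count = 1/2 × 396 = 198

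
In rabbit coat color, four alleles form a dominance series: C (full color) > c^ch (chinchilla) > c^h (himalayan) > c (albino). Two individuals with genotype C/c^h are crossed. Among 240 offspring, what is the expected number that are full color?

Cross: C/c^h × C/c^h
Allele dominance: C > c^ch > c^h > c
Offspring genotypes: 1 C/C, 2 C/c^h, 1 c^h/c^h
Phenotype counts: 3 full color, 1 himalayan
full color: 3 out of 4 → fraction 3/4
Expected count = 3/4 × 240 = 180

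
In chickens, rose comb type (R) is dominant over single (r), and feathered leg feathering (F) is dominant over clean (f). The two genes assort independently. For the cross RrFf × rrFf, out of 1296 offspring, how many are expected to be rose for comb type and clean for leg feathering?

Dihybrid cross RrFf × rrFf — consider each gene separately:
comb type: Rr × rr → 2 Rr, 2 rr → 2 R_ : 2 rr (out of 4)
leg feathering: Ff × Ff → 1 FF, 2 Ff, 1 ff → 3 F_ : 1 ff (out of 4)
Looking for: rose (R_) and clean (ff)
P(rose) = 2/4, P(clean) = 1/4
P(both) = 2/4 × 1/4 = 2/16 = 1/8
Expected count = 1/8 × 1296 = 162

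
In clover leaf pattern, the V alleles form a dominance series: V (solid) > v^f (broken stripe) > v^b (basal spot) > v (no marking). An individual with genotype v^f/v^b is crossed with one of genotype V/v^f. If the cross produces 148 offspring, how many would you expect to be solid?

Cross: v^f/v^b × V/v^f
Allele dominance: V > v^f > v^b > v
Offspring genotypes: 1 V/v^f, 1 v^f/v^f, 1 V/v^b, 1 v^f/v^b
Phenotype counts: 2 solid, 2 broken stripe
solid: 2 out of 4 → fraction 1/2
Expected count = 1/2 × 148 = 74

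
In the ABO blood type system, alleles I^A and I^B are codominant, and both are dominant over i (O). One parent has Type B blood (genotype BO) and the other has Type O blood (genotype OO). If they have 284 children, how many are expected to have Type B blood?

Cross: BO × OO
Possible offspring genotypes: 2 BO, 2 OO
Blood type counts: 2 Type B, 2 Type O
Probability of Type B: 2/4 = 1/2
Expected count = 1/2 × 284 = 142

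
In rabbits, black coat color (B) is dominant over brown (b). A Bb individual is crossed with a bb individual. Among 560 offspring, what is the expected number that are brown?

Punnett square for Bb × bb:
Offspring genotypes: 2 Bb, 2 bb
black: 2, brown: 2
brown: 2 out of 4 → fraction 1/2
Expected count = 1/2 × 560 = 280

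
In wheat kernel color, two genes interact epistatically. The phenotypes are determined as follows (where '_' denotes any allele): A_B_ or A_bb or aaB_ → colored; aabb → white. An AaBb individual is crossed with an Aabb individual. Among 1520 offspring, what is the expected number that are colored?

Cross: AaBb × Aabb — consider each gene separately:
A gene: Aa × Aa → 1 AA, 2 Aa, 1 aa → 3 A_ : 1 aa (out of 4)
B gene: Bb × bb → 2 Bb, 2 bb → 2 B_ : 2 bb (out of 4)
Genotype classes (out of 4 × 4 = 16): A_B_ = 3×2 = 6; A_bb = 3×2 = 6; aaB_ = 1×2 = 2; aabb = 1×2 = 2
Apply the phenotype rules: A_B_ (6) + A_bb (6) + aaB_ (2) → colored; aabb (2) → white
Phenotype counts (out of 16): 14 colored, 2 white
colored: 14 out of 16 → fraction 7/8
Expected count = 7/8 × 1520 = 1330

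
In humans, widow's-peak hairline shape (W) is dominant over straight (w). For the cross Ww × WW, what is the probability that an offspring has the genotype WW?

Punnett square for Ww × WW:
Offspring genotypes: 2 WW, 2 Ww
Total offspring: 4
Count with target: 2
Probability: 2/4 = 1/2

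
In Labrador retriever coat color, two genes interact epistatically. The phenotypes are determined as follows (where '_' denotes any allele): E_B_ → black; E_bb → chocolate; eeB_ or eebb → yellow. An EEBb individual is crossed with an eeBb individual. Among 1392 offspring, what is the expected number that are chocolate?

Cross: EEBb × eeBb — consider each gene separately:
E gene: EE × ee → 4 Ee → 4 E_ (out of 4)
B gene: Bb × Bb → 1 BB, 2 Bb, 1 bb → 3 B_ : 1 bb (out of 4)
Genotype classes (out of 4 × 4 = 16): E_B_ = 4×3 = 12; E_bb = 4×1 = 4
Apply the phenotype rules: E_B_ (12) → black; E_bb (4) → chocolate
Phenotype counts (out of 16): 12 black, 4 chocolate
chocolate: 4 out of 16 → fraction 1/4
Expected count = 1/4 × 1392 = 348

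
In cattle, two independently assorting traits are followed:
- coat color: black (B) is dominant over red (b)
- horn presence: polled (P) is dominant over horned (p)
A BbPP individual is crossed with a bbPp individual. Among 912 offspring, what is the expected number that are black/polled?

Dihybrid cross BbPP × bbPp — consider each gene separately:
coat color: Bb × bb → 2 Bb, 2 bb → 2 B_ : 2 bb (out of 4)
horn presence: PP × Pp → 2 PP, 2 Pp → 4 P_ (out of 4)
Combine (counts out of 4 × 4 = 16): black/polled (B_P_) = 2×4 = 8; red/polled (bbP_) = 2×4 = 8
Phenotype counts (out of 16): 8 black/polled, 8 red/polled
black/polled: 8 out of 16 → fraction 1/2
Expected count = 1/2 × 912 = 456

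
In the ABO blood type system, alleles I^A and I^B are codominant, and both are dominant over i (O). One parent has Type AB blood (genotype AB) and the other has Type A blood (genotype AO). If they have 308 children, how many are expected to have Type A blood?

Cross: AB × AO
Possible offspring genotypes: 1 AA, 1 AO, 1 AB, 1 BO
Blood type counts: 2 Type A, 1 Type AB, 1 Type B
Probability of Type A: 2/4 = 1/2
Expected count = 1/2 × 308 = 154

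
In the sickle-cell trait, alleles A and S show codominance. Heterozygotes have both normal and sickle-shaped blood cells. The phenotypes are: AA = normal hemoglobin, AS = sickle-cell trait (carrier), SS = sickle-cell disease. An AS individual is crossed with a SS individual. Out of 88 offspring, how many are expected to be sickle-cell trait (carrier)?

Punnett square for AS × SS:
Offspring genotypes: 2 AS, 2 SS
Phenotype counts: 2 sickle-cell trait (carrier), 2 sickle-cell disease
sickle-cell trait (carrier): 2 out of 4 → fraction 1/2
Expected count = 1/2 × 88 = 44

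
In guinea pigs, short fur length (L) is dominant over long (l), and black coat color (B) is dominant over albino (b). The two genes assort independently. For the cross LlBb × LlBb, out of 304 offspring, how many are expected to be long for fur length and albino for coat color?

Dihybrid cross LlBb × LlBb — consider each gene separately:
fur length: Ll × Ll → 1 LL, 2 Ll, 1 ll → 3 L_ : 1 ll (out of 4)
coat color: Bb × Bb → 1 BB, 2 Bb, 1 bb → 3 B_ : 1 bb (out of 4)
Looking for: long (ll) and albino (bb)
P(long) = 1/4, P(albino) = 1/4
P(both) = 1/4 × 1/4 = 1/16
Expected count = 1/16 × 304 = 19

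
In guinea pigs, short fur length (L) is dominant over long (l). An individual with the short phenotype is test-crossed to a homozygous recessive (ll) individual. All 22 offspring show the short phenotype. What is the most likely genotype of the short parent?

Test cross: ? × ll
All offspring are short.
If the unknown parent were heterozygous (Ll), about half of 22 offspring would be long; none are. The unknown parent is most likely homozygous dominant (LL).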